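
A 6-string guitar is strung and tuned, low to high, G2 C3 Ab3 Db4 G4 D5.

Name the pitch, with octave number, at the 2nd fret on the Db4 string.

Eb4

Db4 is MIDI 61. Adding 2 gives 63, which is Eb4.
(Equivalently spelled D#4.)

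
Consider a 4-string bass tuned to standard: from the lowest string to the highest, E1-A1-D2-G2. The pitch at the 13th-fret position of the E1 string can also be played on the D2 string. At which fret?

3

E1 at fret 13 is E1 + 13 semitones = F2.
The open D2 string is 10 semitones above the open E1, so the same pitch on the D2 string lies at fret 13 − 10 = 3.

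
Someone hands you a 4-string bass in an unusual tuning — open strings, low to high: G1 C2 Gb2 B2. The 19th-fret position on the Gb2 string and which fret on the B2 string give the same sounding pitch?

Fret 19 on Gb2 is MIDI 42 + 19 = 61 (Db4). On the B2 string (open MIDI 47), that pitch is 61 − 47 = fret 14.

14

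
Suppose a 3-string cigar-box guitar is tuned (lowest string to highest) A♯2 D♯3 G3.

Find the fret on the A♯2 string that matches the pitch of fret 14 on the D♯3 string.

Fret 14 on D♯3 is MIDI 51 + 14 = 65 (F4). On the A♯2 string (open MIDI 46), that pitch is 65 − 46 = fret 19.

19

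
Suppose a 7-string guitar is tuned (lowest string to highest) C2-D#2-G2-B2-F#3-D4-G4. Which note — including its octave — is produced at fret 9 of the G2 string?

G2 is MIDI 43. Adding 9 gives 52, which is E3.

E3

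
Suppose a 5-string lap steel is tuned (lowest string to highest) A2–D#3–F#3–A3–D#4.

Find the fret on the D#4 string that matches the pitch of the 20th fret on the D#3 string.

8

Fret 20 on D#3 is MIDI 51 + 20 = 71 (B4). On the D#4 string (open MIDI 63), that pitch is 71 − 63 = fret 8.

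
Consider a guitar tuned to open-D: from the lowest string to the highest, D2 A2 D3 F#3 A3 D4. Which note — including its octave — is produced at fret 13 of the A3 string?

A3 is MIDI 57. Adding 13 gives 70, which is A#4.
(Equivalently spelled Bb4.)

A#4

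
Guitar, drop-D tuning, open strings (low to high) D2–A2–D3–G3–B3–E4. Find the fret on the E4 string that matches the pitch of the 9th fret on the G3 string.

0

Fret 9 on G3 is MIDI 55 + 9 = 64 (E4). On the E4 string (open MIDI 64), that pitch is 64 − 64 = fret 0.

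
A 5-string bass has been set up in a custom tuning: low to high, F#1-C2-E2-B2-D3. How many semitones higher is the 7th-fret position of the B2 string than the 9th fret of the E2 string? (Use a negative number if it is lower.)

B2 at fret 7 → F#3 (MIDI 54); E2 at fret 9 → C#3 (MIDI 49).
54 − 49 = 5, so the two pitches are 5 semitones apart.

5 semitones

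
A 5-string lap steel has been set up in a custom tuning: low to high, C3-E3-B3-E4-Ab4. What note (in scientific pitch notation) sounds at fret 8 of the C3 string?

Each fret is one semitone, so C3 + 8 = Ab3.

Ab3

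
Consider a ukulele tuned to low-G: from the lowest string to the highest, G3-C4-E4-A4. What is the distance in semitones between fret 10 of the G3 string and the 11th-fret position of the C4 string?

6 semitones

G3 at fret 10 → F4 (MIDI 65); C4 at fret 11 → B4 (MIDI 71).
65 − 71 = -6, so the two pitches are 6 semitones apart, with B4 the higher.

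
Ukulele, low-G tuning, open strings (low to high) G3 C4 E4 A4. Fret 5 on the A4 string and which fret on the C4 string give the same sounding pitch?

A4 at fret 5 is A4 + 5 semitones = D5.
The open C4 string is 9 semitones below the open A4, so the same pitch on the C4 string lies at fret 5 + 9 = 14.

14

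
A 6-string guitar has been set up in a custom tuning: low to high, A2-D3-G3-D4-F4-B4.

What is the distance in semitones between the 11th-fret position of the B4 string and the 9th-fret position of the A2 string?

28 semitones

B4 at fret 11 → A#5 (MIDI 82); A2 at fret 9 → F#3 (MIDI 54).
82 − 54 = 28, so the two pitches are 28 semitones apart, with A#5 the higher.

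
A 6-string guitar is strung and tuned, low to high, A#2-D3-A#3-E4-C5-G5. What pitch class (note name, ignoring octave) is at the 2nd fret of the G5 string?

G5 is MIDI 79. Adding 2 gives 81; 81 mod 12 = 9, i.e. A.

A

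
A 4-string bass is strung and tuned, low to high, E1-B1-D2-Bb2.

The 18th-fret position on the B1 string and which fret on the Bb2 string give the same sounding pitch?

7

B1 at fret 18 is B1 + 18 semitones = F3.
The open Bb2 string is 11 semitones above the open B1, so the same pitch on the Bb2 string lies at fret 18 − 11 = 7.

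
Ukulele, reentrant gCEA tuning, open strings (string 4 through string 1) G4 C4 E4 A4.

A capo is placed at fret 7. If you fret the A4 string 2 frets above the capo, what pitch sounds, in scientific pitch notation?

The capo raises the open A4 by 7 semitones to E5; fretting 2 more gives A4 + 7 + 2 = A4 + 9 semitones = F♯5.
(Also written G♭.)

F♯5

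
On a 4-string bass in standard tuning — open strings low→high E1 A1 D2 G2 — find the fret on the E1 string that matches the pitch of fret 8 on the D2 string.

Fret 8 on D2 is MIDI 38 + 8 = 46 (A#2). On the E1 string (open MIDI 28), that pitch is 46 − 28 = fret 18.

18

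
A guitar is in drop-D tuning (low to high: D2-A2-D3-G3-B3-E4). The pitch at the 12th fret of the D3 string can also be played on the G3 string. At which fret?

Fret 12 on D3 is MIDI 50 + 12 = 62 (D4). On the G3 string (open MIDI 55), that pitch is 62 − 55 = fret 7.

7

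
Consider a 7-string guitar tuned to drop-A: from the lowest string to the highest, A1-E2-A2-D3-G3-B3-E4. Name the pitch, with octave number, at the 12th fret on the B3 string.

B4

Each fret is one semitone, so B3 + 12 = B4.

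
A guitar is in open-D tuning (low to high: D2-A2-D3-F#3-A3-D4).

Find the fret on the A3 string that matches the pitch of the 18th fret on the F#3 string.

Fret 18 on F#3 is MIDI 54 + 18 = 72 (C5). On the A3 string (open MIDI 57), that pitch is 72 − 57 = fret 15.

15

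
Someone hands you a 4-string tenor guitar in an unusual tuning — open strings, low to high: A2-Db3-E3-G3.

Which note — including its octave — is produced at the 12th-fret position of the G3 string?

G4

The open G3 string plus 12 semitones: G–Ab–A–Bb–…–F–Gb–G.
The walk passes from B into C once, so the octave number goes from 3 to 4.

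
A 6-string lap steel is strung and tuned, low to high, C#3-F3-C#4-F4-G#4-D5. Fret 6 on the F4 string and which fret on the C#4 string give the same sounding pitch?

Fret 6 on F4 is MIDI 65 + 6 = 71 (B4). On the C#4 string (open MIDI 61), that pitch is 71 − 61 = fret 10.

10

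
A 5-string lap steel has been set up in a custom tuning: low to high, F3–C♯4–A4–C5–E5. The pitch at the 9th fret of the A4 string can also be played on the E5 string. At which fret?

A4 at fret 9 is A4 + 9 semitones = F♯5.
The open E5 string is 7 semitones above the open A4, so the same pitch on the E5 string lies at fret 9 − 7 = 2.

2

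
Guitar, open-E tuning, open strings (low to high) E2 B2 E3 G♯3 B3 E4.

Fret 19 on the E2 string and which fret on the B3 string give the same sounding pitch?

E2 at fret 19 is E2 + 19 semitones = B3.
The open B3 string is 19 semitones above the open E2, so the same pitch on the B3 string lies at fret 19 − 19 = 0.

0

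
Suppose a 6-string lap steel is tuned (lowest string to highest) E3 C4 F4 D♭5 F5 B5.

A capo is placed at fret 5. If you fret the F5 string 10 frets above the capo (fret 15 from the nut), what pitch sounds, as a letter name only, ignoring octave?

The capo raises the open F5 by 5 semitones to B♭5; fretting 10 more gives F5 + 5 + 10 = F5 + 15 semitones, landing on A♭.
(Also written G♯.)

A♭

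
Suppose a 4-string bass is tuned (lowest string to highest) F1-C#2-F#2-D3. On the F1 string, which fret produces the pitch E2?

11

E2 is 11 semitones above the open F1 (F–F#–G–G#–…–D–D#–E), so it sits at fret 11.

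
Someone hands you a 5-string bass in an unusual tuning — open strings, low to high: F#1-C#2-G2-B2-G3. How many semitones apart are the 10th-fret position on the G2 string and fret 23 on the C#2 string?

G2 at fret 10 → F3 (MIDI 53); C#2 at fret 23 → C4 (MIDI 60).
53 − 60 = -7, so the two pitches are 7 semitones apart, with C4 the higher.

7 semitones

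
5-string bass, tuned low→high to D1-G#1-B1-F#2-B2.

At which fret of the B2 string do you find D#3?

D#3 is 4 semitones above the open B2 (B–C–C#–D–D#), so it sits at fret 4.

4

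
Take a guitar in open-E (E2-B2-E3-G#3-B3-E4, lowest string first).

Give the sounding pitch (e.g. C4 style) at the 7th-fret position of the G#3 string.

D#4

Each fret is one semitone, so G#3 + 7 = D#4.
(Equivalently spelled Eb4.)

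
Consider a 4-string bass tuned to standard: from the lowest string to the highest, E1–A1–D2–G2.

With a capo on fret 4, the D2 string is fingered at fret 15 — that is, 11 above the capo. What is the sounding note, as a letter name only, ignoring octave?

F

The capo raises the open D2 by 4 semitones to F#2; fretting 11 more gives D2 + 4 + 11 = D2 + 15 semitones, landing on F.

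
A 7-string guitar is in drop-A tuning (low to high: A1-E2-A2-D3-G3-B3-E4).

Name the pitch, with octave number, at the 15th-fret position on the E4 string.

G5

Each fret is one semitone, so E4 + 15 = G5.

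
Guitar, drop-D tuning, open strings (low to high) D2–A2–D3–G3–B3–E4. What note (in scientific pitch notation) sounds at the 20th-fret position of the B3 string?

G5

B3 is MIDI 59. Adding 20 gives 79, which is G5.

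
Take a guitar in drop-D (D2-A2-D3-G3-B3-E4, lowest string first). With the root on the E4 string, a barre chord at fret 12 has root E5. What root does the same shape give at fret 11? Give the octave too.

Moving from fret 12 to fret 11 shifts the root by -1 semitone.
E5 down 1 semitone is D#5.

D#5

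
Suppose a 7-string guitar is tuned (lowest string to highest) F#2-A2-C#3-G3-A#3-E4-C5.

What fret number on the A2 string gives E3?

E3 is 7 semitones above the open A2 (A–A#–B–C–C#–D–D#–E), so it sits at fret 7.

7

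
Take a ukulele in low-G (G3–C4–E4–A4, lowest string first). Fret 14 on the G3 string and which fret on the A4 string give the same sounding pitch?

Fret 14 on G3 is MIDI 55 + 14 = 69 (A4). On the A4 string (open MIDI 69), that pitch is 69 − 69 = fret 0.

0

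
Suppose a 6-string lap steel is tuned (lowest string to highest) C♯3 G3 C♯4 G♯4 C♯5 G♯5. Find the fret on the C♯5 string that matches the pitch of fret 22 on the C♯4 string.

C♯4 at fret 22 is C♯4 + 22 semitones = B5.
The open C♯5 string is 12 semitones above the open C♯4, so the same pitch on the C♯5 string lies at fret 22 − 12 = 10.

10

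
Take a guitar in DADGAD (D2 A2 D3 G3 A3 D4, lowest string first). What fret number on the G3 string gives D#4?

D#4 is 8 semitones above the open G3 (G–G#–A–A#–B–C–C#–D–D#), so it sits at fret 8.

8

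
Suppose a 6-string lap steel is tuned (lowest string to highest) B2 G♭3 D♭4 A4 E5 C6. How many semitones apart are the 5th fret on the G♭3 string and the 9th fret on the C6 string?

G♭3 at fret 5 → B3 (MIDI 59); C6 at fret 9 → A6 (MIDI 93).
59 − 93 = -34, so the two pitches are 34 semitones apart, with A6 the higher.

34 semitones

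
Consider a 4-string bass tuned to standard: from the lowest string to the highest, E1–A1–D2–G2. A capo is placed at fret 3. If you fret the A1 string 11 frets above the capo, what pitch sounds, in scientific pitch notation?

The capo raises the open A1 by 3 semitones to C2; fretting 11 more gives A1 + 3 + 11 = A1 + 14 semitones = B2.

B2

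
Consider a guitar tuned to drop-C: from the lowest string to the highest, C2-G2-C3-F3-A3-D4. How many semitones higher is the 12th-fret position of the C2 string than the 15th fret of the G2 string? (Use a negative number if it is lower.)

-10 semitones

C2 at fret 12 → C3 (MIDI 48); G2 at fret 15 → A#3 (MIDI 58).
48 − 58 = -10, so the two pitches are 10 semitones apart.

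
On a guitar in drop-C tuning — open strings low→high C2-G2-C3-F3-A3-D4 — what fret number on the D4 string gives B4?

B4 is 9 semitones above the open D4 (D–D#–E–F–F#–G–G#–A–A#–B), so it sits at fret 9.

9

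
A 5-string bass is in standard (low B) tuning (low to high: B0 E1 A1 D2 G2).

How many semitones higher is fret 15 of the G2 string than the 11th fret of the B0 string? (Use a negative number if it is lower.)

G2 at fret 15 → A#3 (MIDI 58); B0 at fret 11 → A#1 (MIDI 34).
58 − 34 = 24, so the two pitches are 24 semitones apart.

24 semitones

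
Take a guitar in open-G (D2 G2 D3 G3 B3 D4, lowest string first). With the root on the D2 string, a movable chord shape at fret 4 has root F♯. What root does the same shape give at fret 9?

Moving from fret 4 to fret 9 shifts the root by 5 semitones.
F♯ up 5 semitones is B.

B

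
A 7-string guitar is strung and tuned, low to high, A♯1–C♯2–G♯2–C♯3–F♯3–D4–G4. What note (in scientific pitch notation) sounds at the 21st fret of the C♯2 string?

The open C♯2 string plus 21 semitones: C#–D–D#–E–…–G#–A–A#.
The walk passes from B into C once, so the octave number goes from 2 to 3.

A♯3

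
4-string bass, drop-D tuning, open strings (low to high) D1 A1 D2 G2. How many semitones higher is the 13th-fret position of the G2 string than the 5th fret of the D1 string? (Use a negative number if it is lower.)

G2 at fret 13 → G#3 (MIDI 56); D1 at fret 5 → G1 (MIDI 31).
56 − 31 = 25, so the two pitches are 25 semitones apart.

25 semitones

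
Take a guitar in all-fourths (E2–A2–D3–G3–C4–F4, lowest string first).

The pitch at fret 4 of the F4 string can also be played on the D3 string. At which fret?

19

Fret 4 on F4 is MIDI 65 + 4 = 69 (A4). On the D3 string (open MIDI 50), that pitch is 69 − 50 = fret 19.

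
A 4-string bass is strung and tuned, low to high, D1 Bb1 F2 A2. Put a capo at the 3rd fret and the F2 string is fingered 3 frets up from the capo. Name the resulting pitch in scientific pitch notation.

The capo raises the open F2 by 3 semitones to Ab2; fretting 3 more gives F2 + 3 + 3 = F2 + 6 semitones = B2.

B2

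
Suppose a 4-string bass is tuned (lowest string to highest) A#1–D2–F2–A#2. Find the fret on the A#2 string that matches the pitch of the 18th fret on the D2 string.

10

Fret 18 on D2 is MIDI 38 + 18 = 56 (G#3). On the A#2 string (open MIDI 46), that pitch is 56 − 46 = fret 10.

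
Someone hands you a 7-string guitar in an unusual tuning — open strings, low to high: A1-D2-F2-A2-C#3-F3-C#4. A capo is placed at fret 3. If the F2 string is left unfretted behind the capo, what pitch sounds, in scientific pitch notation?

G#2

The capo raises the open F2 by 3 semitones to G#2; fretting 0 more gives F2 + 3 + 0 = F2 + 3 semitones = G#2.
(Also written Ab.)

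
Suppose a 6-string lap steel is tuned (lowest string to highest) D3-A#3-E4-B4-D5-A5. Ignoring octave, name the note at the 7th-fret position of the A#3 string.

The open A#3 string plus 7 semitones: A#–B–C–C#–D–D#–E–F.

F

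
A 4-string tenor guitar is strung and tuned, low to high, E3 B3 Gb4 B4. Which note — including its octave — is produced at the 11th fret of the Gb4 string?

Gb4 is MIDI 66. Adding 11 gives 77, which is F5.

F5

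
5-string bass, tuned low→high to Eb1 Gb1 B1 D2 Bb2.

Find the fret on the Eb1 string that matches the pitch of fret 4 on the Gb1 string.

7

Gb1 at fret 4 is Gb1 + 4 semitones = Bb1.
The open Eb1 string is 3 semitones below the open Gb1, so the same pitch on the Eb1 string lies at fret 4 + 3 = 7.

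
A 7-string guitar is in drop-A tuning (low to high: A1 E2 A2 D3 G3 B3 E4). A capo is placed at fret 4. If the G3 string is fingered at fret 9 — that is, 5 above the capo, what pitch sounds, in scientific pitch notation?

E4

The capo raises the open G3 by 4 semitones to B3; fretting 5 more gives G3 + 4 + 5 = G3 + 9 semitones = E4.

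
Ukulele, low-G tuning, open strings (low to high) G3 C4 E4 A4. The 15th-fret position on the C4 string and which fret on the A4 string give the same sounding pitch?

C4 at fret 15 is C4 + 15 semitones = D♯5.
The open A4 string is 9 semitones above the open C4, so the same pitch on the A4 string lies at fret 15 − 9 = 6.

6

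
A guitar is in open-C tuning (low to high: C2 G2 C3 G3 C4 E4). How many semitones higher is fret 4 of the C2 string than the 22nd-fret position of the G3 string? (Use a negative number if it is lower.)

-37 semitones

C2 at fret 4 → E2 (MIDI 40); G3 at fret 22 → F5 (MIDI 77).
40 − 77 = -37, so the two pitches are 37 semitones apart.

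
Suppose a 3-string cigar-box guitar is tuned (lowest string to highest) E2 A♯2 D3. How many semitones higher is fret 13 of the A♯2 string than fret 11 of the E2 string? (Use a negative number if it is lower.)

A♯2 at fret 13 → B3 (MIDI 59); E2 at fret 11 → D♯3 (MIDI 51).
59 − 51 = 8, so the two pitches are 8 semitones apart.

8 semitones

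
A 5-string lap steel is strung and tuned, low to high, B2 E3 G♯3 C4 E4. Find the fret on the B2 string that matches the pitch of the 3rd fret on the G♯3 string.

G♯3 at fret 3 is G♯3 + 3 semitones = B3.
The open B2 string is 9 semitones below the open G♯3, so the same pitch on the B2 string lies at fret 3 + 9 = 12.

12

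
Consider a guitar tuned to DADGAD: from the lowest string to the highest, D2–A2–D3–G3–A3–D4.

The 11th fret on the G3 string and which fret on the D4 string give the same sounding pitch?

G3 at fret 11 is G3 + 11 semitones = F#4.
The open D4 string is 7 semitones above the open G3, so the same pitch on the D4 string lies at fret 11 − 7 = 4.

4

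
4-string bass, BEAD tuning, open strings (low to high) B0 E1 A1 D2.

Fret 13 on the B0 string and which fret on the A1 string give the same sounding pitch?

B0 at fret 13 is B0 + 13 semitones = C2.
The open A1 string is 10 semitones above the open B0, so the same pitch on the A1 string lies at fret 13 − 10 = 3.

3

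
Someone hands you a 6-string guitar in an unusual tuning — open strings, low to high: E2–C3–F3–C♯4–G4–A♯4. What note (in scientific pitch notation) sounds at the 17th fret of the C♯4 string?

The open C♯4 string plus 17 semitones: C#–D–D#–E–…–E–F–F#.
The walk passes from B into C once, so the octave number goes from 4 to 5.
(Equivalently spelled G♭5.)

F♯5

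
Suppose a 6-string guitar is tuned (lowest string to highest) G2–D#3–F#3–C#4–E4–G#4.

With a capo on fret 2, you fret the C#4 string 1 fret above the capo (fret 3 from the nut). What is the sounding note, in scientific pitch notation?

The capo raises the open C#4 by 2 semitones to D#4; fretting 1 more gives C#4 + 2 + 1 = C#4 + 3 semitones = E4.

E4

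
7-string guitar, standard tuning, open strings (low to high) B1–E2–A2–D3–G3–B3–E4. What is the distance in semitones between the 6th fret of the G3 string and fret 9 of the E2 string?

G3 at fret 6 → C#4 (MIDI 61); E2 at fret 9 → C#3 (MIDI 49).
61 − 49 = 12, so the two pitches are 12 semitones apart, with C#4 the higher.

12 semitones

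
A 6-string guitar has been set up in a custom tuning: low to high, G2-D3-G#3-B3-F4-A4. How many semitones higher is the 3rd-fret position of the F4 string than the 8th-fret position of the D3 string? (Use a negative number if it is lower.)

F4 at fret 3 → G#4 (MIDI 68); D3 at fret 8 → A#3 (MIDI 58).
68 − 58 = 10, so the two pitches are 10 semitones apart.

10 semitones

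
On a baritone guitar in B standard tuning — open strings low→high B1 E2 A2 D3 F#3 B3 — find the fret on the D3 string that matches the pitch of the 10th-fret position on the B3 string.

19

B3 at fret 10 is B3 + 10 semitones = A4.
The open D3 string is 9 semitones below the open B3, so the same pitch on the D3 string lies at fret 10 + 9 = 19.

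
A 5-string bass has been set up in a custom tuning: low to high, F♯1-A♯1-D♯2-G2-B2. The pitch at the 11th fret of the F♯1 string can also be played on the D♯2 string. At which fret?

F♯1 at fret 11 is F♯1 + 11 semitones = F2.
The open D♯2 string is 9 semitones above the open F♯1, so the same pitch on the D♯2 string lies at fret 11 − 9 = 2.

2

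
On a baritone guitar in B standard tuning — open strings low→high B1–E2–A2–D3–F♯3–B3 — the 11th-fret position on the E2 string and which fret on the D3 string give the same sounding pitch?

E2 at fret 11 is E2 + 11 semitones = D♯3.
The open D3 string is 10 semitones above the open E2, so the same pitch on the D3 string lies at fret 11 − 10 = 1.

1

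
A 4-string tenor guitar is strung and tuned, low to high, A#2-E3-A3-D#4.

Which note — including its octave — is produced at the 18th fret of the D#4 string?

Each fret is one semitone, so D#4 + 18 = A5.

A5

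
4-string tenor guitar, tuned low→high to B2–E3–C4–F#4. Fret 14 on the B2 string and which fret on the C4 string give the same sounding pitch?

B2 at fret 14 is B2 + 14 semitones = C#4.
The open C4 string is 13 semitones above the open B2, so the same pitch on the C4 string lies at fret 14 − 13 = 1.

1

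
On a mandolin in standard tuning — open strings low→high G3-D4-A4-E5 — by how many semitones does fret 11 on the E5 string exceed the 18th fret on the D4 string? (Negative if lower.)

7 semitones

E5 at fret 11 → D#6 (MIDI 87); D4 at fret 18 → G#5 (MIDI 80).
87 − 80 = 7, so the two pitches are 7 semitones apart.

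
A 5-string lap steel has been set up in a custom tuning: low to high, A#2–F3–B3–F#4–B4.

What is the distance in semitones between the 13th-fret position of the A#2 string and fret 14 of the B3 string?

14 semitones

A#2 at fret 13 → B3 (MIDI 59); B3 at fret 14 → C#5 (MIDI 73).
59 − 73 = -14, so the two pitches are 14 semitones apart, with C#5 the higher.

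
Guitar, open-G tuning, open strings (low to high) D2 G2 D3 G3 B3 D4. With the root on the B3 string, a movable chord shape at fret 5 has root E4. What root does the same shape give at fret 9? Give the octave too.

G♯4

Moving from fret 5 to fret 9 shifts the root by 4 semitones.
E4 up 4 semitones is G♯4.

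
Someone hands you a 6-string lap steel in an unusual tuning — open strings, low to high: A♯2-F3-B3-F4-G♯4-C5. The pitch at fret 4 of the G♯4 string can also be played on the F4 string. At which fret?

7

G♯4 at fret 4 is G♯4 + 4 semitones = C5.
The open F4 string is 3 semitones below the open G♯4, so the same pitch on the F4 string lies at fret 4 + 3 = 7.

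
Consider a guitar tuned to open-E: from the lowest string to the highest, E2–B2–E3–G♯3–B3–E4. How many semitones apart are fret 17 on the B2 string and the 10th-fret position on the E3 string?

2 semitones

B2 at fret 17 → E4 (MIDI 64); E3 at fret 10 → D4 (MIDI 62).
64 − 62 = 2, so the two pitches are 2 semitones apart, with E4 the higher.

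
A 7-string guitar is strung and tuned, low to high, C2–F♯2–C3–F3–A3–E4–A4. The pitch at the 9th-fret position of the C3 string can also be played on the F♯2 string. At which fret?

C3 at fret 9 is C3 + 9 semitones = A3.
The open F♯2 string is 6 semitones below the open C3, so the same pitch on the F♯2 string lies at fret 9 + 6 = 15.

15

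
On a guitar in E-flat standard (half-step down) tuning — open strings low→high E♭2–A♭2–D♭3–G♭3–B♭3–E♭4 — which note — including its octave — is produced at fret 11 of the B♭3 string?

A4

The open B♭3 string plus 11 semitones: Bb–B–C–Db–…–G–Ab–A.
The walk passes from B into C once, so the octave number goes from 3 to 4.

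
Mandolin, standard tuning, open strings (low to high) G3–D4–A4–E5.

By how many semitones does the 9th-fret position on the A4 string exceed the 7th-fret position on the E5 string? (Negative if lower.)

-5 semitones

A4 at fret 9 → F#5 (MIDI 78); E5 at fret 7 → B5 (MIDI 83).
78 − 83 = -5, so the two pitches are 5 semitones apart.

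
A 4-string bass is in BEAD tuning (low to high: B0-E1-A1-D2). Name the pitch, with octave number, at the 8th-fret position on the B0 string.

B0 is MIDI 23. Adding 8 gives 31, which is G1.

G1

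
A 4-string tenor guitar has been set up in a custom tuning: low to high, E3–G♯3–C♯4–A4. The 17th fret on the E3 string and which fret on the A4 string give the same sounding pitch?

0

E3 at fret 17 is E3 + 17 semitones = A4.
The open A4 string is 17 semitones above the open E3, so the same pitch on the A4 string lies at fret 17 − 17 = 0.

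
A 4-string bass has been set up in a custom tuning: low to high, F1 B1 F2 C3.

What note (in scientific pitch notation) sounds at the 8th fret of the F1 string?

C♯2

F1 is MIDI 29. Adding 8 gives 37, which is C♯2.
(Equivalently spelled D♭2.)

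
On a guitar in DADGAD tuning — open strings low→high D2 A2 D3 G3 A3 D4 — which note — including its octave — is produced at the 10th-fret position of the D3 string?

C4

D3 is MIDI 50. Adding 10 gives 60, which is C4.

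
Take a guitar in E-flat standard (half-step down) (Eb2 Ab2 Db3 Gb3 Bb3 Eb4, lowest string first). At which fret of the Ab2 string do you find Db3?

5

Db3 is 5 semitones above the open Ab2 (Ab–A–Bb–B–C–Db), so it sits at fret 5.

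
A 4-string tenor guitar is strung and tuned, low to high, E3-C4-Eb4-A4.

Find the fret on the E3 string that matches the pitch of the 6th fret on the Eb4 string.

17

Fret 6 on Eb4 is MIDI 63 + 6 = 69 (A4). On the E3 string (open MIDI 52), that pitch is 69 − 52 = fret 17.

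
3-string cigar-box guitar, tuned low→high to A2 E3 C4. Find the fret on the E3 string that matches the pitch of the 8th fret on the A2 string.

1

Fret 8 on A2 is MIDI 45 + 8 = 53 (F3). On the E3 string (open MIDI 52), that pitch is 53 − 52 = fret 1.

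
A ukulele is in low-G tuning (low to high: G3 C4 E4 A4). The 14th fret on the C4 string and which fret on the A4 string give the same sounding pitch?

Fret 14 on C4 is MIDI 60 + 14 = 74 (D5). On the A4 string (open MIDI 69), that pitch is 74 − 69 = fret 5.

5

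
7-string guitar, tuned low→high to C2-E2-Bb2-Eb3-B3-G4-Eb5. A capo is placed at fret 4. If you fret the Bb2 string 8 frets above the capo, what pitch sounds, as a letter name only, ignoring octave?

The capo raises the open Bb2 by 4 semitones to D3; fretting 8 more gives Bb2 + 4 + 8 = Bb2 + 12 semitones, landing on Bb.
(Also written A#.)

Bb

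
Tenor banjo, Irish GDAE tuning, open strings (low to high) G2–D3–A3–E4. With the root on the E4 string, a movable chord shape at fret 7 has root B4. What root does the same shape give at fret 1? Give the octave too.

Moving from fret 7 to fret 1 shifts the root by -6 semitones.
B4 down 6 semitones is F4.

F4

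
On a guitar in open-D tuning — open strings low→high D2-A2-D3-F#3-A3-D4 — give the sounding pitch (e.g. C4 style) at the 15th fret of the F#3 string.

F#3 is MIDI 54. Adding 15 gives 69, which is A4.

A4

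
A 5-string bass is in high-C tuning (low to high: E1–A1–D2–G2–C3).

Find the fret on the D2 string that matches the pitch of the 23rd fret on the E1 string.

Fret 23 on E1 is MIDI 28 + 23 = 51 (D#3). On the D2 string (open MIDI 38), that pitch is 51 − 38 = fret 13.

13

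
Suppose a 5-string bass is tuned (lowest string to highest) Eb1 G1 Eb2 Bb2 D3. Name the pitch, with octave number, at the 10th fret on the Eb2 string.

Each fret is one semitone, so Eb2 + 10 = Db3.
(Equivalently spelled C#3.)

Db3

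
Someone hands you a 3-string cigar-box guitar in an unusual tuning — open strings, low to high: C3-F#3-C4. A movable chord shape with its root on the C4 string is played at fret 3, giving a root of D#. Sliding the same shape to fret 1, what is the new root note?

C#

Moving from fret 3 to fret 1 shifts the root by -2 semitones.
D# down 2 semitones is C#.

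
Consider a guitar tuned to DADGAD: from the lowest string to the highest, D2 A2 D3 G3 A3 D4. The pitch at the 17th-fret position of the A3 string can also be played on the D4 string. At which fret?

Fret 17 on A3 is MIDI 57 + 17 = 74 (D5). On the D4 string (open MIDI 62), that pitch is 74 − 62 = fret 12.

12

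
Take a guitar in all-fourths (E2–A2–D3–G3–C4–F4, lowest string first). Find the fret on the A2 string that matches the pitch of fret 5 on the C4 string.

20

Fret 5 on C4 is MIDI 60 + 5 = 65 (F4). On the A2 string (open MIDI 45), that pitch is 65 − 45 = fret 20.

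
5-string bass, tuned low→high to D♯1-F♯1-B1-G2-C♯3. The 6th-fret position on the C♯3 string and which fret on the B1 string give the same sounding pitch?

C♯3 at fret 6 is C♯3 + 6 semitones = G3.
The open B1 string is 14 semitones below the open C♯3, so the same pitch on the B1 string lies at fret 6 + 14 = 20.

20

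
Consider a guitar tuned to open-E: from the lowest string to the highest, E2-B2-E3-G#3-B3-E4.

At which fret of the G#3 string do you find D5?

18

D5 is 18 semitones above the open G#3 (G#–A–A#–B–…–C–C#–D), so it sits at fret 18.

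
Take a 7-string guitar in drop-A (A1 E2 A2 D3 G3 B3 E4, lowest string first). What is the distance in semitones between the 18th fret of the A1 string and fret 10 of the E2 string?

A1 at fret 18 → D#3 (MIDI 51); E2 at fret 10 → D3 (MIDI 50).
51 − 50 = 1, so the two pitches are 1 semitone apart, with D#3 the higher.

1 semitone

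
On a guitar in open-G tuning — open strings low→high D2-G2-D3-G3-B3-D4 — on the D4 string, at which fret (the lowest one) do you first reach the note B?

9

From D4, count semitones up the chromatic scale until reaching B: D–D#–E–F–F#–G–G#–A–A#–B — 9 steps.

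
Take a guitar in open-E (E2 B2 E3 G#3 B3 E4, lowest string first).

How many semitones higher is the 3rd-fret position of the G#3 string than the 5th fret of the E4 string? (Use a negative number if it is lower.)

-10 semitones

G#3 at fret 3 → B3 (MIDI 59); E4 at fret 5 → A4 (MIDI 69).
59 − 69 = -10, so the two pitches are 10 semitones apart.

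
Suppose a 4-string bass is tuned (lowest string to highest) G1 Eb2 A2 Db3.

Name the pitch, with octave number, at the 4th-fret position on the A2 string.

Each fret is one semitone, so A2 + 4 = Db3.
(Equivalently spelled C#3.)

Db3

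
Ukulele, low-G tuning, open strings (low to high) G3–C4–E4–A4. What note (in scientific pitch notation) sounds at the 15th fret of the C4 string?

Each fret is one semitone, so C4 + 15 = D#5.
(Equivalently spelled Eb5.)

D#5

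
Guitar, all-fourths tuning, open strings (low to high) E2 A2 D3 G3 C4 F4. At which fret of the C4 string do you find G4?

7

G4 is 7 semitones above the open C4 (C–C#–D–D#–E–F–F#–G), so it sits at fret 7.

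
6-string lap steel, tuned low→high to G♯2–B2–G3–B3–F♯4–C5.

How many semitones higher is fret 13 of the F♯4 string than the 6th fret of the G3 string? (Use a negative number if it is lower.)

F♯4 at fret 13 → G5 (MIDI 79); G3 at fret 6 → C♯4 (MIDI 61).
79 − 61 = 18, so the two pitches are 18 semitones apart.

18 semitones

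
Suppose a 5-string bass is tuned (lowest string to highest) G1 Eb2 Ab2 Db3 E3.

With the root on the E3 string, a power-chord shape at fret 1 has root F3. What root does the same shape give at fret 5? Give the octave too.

Moving from fret 1 to fret 5 shifts the root by 4 semitones.
F3 up 4 semitones is A3.

A3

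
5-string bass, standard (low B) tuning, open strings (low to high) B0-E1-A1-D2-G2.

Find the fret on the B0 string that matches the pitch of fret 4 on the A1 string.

14

Fret 4 on A1 is MIDI 33 + 4 = 37 (C#2). On the B0 string (open MIDI 23), that pitch is 37 − 23 = fret 14.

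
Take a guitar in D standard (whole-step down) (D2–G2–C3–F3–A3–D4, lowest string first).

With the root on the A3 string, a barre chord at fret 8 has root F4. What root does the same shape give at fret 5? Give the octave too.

D4

Moving from fret 8 to fret 5 shifts the root by -3 semitones.
F4 down 3 semitones is D4.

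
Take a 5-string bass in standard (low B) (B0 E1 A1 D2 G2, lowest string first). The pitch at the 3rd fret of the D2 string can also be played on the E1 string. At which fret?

13

D2 at fret 3 is D2 + 3 semitones = F2.
The open E1 string is 10 semitones below the open D2, so the same pitch on the E1 string lies at fret 3 + 10 = 13.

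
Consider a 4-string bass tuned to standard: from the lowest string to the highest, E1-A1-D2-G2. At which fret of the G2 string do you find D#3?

8

D#3 is 8 semitones above the open G2 (G–G#–A–A#–B–C–C#–D–D#), so it sits at fret 8.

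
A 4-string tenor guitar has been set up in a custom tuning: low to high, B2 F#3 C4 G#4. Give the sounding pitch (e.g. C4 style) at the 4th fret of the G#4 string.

The open G#4 string plus 4 semitones: G#–A–A#–B–C.
The walk passes from B into C once, so the octave number goes from 4 to 5.

C5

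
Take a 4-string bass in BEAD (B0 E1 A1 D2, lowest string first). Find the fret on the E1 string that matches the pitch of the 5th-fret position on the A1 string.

10

Fret 5 on A1 is MIDI 33 + 5 = 38 (D2). On the E1 string (open MIDI 28), that pitch is 38 − 28 = fret 10.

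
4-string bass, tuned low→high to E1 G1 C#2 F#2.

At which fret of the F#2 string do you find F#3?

12

F#3 is 12 semitones above the open F#2 (F#–G–G#–A–…–E–F–F#), so it sits at fret 12.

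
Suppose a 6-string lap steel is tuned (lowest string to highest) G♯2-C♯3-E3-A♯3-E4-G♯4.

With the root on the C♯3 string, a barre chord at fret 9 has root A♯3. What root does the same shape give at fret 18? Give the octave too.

G4

Moving from fret 9 to fret 18 shifts the root by 9 semitones.
A♯3 up 9 semitones is G4.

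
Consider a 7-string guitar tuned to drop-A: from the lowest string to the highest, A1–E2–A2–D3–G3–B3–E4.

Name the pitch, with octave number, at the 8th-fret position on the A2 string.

A2 is MIDI 45. Adding 8 gives 53, which is F3.

F3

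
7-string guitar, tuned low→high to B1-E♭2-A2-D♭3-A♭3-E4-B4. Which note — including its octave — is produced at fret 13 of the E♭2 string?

E3

E♭2 is MIDI 39. Adding 13 gives 52, which is E3.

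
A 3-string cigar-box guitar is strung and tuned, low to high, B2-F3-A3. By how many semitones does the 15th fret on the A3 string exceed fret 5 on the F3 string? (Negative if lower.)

14 semitones

A3 at fret 15 → C5 (MIDI 72); F3 at fret 5 → A♯3 (MIDI 58).
72 − 58 = 14, so the two pitches are 14 semitones apart.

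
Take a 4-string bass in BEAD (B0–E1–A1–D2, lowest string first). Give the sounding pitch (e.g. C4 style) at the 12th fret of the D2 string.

D3

D2 is MIDI 38. Adding 12 gives 50, which is D3.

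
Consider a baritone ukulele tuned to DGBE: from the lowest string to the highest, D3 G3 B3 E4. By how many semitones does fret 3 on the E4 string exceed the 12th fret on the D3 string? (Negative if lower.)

5 semitones

E4 at fret 3 → G4 (MIDI 67); D3 at fret 12 → D4 (MIDI 62).
67 − 62 = 5, so the two pitches are 5 semitones apart.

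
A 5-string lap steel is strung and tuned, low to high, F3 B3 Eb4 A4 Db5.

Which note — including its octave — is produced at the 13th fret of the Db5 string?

Each fret is one semitone, so Db5 + 13 = D6.

D6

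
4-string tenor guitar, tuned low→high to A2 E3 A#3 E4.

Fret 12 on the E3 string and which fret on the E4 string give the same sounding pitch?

0

E3 at fret 12 is E3 + 12 semitones = E4.
The open E4 string is 12 semitones above the open E3, so the same pitch on the E4 string lies at fret 12 − 12 = 0.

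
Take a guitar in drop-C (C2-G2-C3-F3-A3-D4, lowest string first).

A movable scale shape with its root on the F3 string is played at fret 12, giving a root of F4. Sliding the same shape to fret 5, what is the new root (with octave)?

A♯3

Moving from fret 12 to fret 5 shifts the root by -7 semitones.
F4 down 7 semitones is A♯3.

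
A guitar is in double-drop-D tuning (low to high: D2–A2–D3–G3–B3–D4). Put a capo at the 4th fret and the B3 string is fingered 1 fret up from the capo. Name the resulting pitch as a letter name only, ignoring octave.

E

The capo raises the open B3 by 4 semitones to D#4; fretting 1 more gives B3 + 4 + 1 = B3 + 5 semitones, landing on E.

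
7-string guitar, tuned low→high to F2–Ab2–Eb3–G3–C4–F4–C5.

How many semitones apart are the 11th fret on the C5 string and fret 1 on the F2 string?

C5 at fret 11 → B5 (MIDI 83); F2 at fret 1 → Gb2 (MIDI 42).
83 − 42 = 41, so the two pitches are 41 semitones apart, with B5 the higher.

41 semitones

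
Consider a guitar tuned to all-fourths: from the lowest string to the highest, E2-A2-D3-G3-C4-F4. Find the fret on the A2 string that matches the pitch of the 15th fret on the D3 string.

20

D3 at fret 15 is D3 + 15 semitones = F4.
The open A2 string is 5 semitones below the open D3, so the same pitch on the A2 string lies at fret 15 + 5 = 20.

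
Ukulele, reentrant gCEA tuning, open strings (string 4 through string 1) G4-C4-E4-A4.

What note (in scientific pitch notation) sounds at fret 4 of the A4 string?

C#5

A4 is MIDI 69. Adding 4 gives 73, which is C#5.
(Equivalently spelled Db5.)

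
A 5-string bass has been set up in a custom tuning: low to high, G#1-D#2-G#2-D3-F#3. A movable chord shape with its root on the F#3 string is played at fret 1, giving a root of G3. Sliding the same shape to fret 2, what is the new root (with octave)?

Moving from fret 1 to fret 2 shifts the root by 1 semitone.
G3 up 1 semitone is G#3.

G#3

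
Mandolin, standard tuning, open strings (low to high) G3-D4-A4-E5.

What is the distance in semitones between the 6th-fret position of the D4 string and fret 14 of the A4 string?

D4 at fret 6 → G#4 (MIDI 68); A4 at fret 14 → B5 (MIDI 83).
68 − 83 = -15, so the two pitches are 15 semitones apart, with B5 the higher.

15 semitones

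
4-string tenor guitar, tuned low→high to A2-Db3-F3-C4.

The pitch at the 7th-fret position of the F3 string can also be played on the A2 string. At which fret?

F3 at fret 7 is F3 + 7 semitones = C4.
The open A2 string is 8 semitones below the open F3, so the same pitch on the A2 string lies at fret 7 + 8 = 15.

15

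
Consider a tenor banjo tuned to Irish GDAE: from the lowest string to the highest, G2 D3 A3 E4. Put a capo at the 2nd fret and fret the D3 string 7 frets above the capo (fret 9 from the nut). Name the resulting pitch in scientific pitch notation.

B3

The capo raises the open D3 by 2 semitones to E3; fretting 7 more gives D3 + 2 + 7 = D3 + 9 semitones = B3.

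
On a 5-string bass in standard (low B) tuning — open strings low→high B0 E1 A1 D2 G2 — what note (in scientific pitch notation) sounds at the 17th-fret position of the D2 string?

The open D2 string plus 17 semitones: D–D#–E–F–…–F–F#–G.
The walk passes from B into C once, so the octave number goes from 2 to 3.

G3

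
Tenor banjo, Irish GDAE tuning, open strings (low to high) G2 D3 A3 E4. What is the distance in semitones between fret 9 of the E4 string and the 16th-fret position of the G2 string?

14 semitones

E4 at fret 9 → C#5 (MIDI 73); G2 at fret 16 → B3 (MIDI 59).
73 − 59 = 14, so the two pitches are 14 semitones apart, with C#5 the higher.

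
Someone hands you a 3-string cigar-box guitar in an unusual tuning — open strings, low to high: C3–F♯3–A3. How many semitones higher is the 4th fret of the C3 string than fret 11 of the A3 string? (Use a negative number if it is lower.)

C3 at fret 4 → E3 (MIDI 52); A3 at fret 11 → G♯4 (MIDI 68).
52 − 68 = -16, so the two pitches are 16 semitones apart.

-16 semitones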